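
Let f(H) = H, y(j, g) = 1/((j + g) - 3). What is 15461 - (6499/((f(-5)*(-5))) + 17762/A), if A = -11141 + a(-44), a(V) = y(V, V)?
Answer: 192661464091/12672900 ≈ 15203.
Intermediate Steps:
y(j, g) = 1/(-3 + g + j) (y(j, g) = 1/((g + j) - 3) = 1/(-3 + g + j))
a(V) = 1/(-3 + 2*V) (a(V) = 1/(-3 + V + V) = 1/(-3 + 2*V))
A = -1013832/91 (A = -11141 + 1/(-3 + 2*(-44)) = -11141 + 1/(-3 - 88) = -11141 + 1/(-91) = -11141 - 1/91 = -1013832/91 ≈ -11141.)
15461 - (6499/((f(-5)*(-5))) + 17762/A) = 15461 - (6499/((-5*(-5))) + 17762/(-1013832/91)) = 15461 - (6499/25 + 17762*(-91/1013832)) = 15461 - (6499*(1/25) - 808171/506916) = 15461 - (6499/25 - 808171/506916) = 15461 - 1*3274242809/12672900 = 15461 - 3274242809/12672900 = 192661464091/12672900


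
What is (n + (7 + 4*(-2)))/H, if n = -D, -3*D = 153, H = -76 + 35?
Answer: -50/41 ≈ -1.2195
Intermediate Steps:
H = -41
D = -51 (D = -1/3*153 = -51)
n = 51 (n = -1*(-51) = 51)
(n + (7 + 4*(-2)))/H = (51 + (7 + 4*(-2)))/(-41) = -(51 + (7 - 8))/41 = -(51 - 1)/41 = -1/41*50 = -50/41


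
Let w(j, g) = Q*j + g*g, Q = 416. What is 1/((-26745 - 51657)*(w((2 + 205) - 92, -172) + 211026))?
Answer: -1/22615056900 ≈ -4.4218e-11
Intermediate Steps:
w(j, g) = g**2 + 416*j (w(j, g) = 416*j + g*g = 416*j + g**2 = g**2 + 416*j)
1/((-26745 - 51657)*(w((2 + 205) - 92, -172) + 211026)) = 1/((-26745 - 51657)*(((-172)**2 + 416*((2 + 205) - 92)) + 211026)) = 1/(-78402*((29584 + 416*(207 - 92)) + 211026)) = 1/(-78402*((29584 + 416*115) + 211026)) = 1/(-78402*((29584 + 47840) + 211026)) = 1/(-78402*(77424 + 211026)) = 1/(-78402*288450) = 1/(-22615056900) = -1/22615056900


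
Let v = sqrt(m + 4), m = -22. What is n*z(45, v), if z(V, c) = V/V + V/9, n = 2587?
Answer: 15522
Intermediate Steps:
v = 3*I*sqrt(2) (v = sqrt(-22 + 4) = sqrt(-18) = 3*I*sqrt(2) ≈ 4.2426*I)
z(V, c) = 1 + V/9 (z(V, c) = 1 + V*(1/9) = 1 + V/9)
n*z(45, v) = 2587*(1 + (1/9)*45) = 2587*(1 + 5) = 2587*6 = 15522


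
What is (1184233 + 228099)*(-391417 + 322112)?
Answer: -97881669260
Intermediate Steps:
(1184233 + 228099)*(-391417 + 322112) = 1412332*(-69305) = -97881669260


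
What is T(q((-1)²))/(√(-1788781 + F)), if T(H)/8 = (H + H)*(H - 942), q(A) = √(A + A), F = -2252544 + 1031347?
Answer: 16*I*√167221*(942 - √2)/501663 ≈ 12.267*I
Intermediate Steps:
F = -1221197
q(A) = √2*√A (q(A) = √(2*A) = √2*√A)
T(H) = 16*H*(-942 + H) (T(H) = 8*((H + H)*(H - 942)) = 8*((2*H)*(-942 + H)) = 8*(2*H*(-942 + H)) = 16*H*(-942 + H))
T(q((-1)²))/(√(-1788781 + F)) = (16*(√2*√((-1)²))*(-942 + √2*√((-1)²)))/(√(-1788781 - 1221197)) = (16*(√2*√1)*(-942 + √2*√1))/(√(-3009978)) = (16*(√2*1)*(-942 + √2*1))/((3*I*√334442)) = (16*√2*(-942 + √2))*(-I*√334442/1003326) = -16*I*√167221*(-942 + √2)/501663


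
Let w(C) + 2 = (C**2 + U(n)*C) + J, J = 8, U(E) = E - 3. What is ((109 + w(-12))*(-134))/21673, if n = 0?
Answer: -39530/21673 ≈ -1.8239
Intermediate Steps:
U(E) = -3 + E
w(C) = 6 + C**2 - 3*C (w(C) = -2 + ((C**2 + (-3 + 0)*C) + 8) = -2 + ((C**2 - 3*C) + 8) = -2 + (8 + C**2 - 3*C) = 6 + C**2 - 3*C)
((109 + w(-12))*(-134))/21673 = ((109 + (6 + (-12)**2 - 3*(-12)))*(-134))/21673 = ((109 + (6 + 144 + 36))*(-134))*(1/21673) = ((109 + 186)*(-134))*(1/21673) = (295*(-134))*(1/21673) = -39530*1/21673 = -39530/21673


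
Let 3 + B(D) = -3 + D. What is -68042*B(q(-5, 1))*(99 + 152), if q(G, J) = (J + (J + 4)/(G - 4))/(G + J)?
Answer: 939319810/9 ≈ 1.0437e+8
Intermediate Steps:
q(G, J) = (J + (4 + J)/(-4 + G))/(G + J)
B(D) = -6 + D (B(D) = -3 + (-3 + D) = -6 + D)
-68042*B(q(-5, 1))*(99 + 152) = -68042*(-6 + (4 - 3*1 - 5*1)/((-5)**2 - 4*(-5) - 4*1 - 5*1))*(99 + 152) = -68042*(-6 + (4 - 3 - 5)/(25 + 20 - 4 - 5))*251 = -68042*(-6 - 4/36)*251 = -68042*(-6 + (1/36)*(-4))*251 = -68042*(-6 - 1/9)*251 = -68042*(-55/9*251) = -68042/(1/(-13805/9)) = -68042/(-9/13805) = -68042*(-13805/9) = 939319810/9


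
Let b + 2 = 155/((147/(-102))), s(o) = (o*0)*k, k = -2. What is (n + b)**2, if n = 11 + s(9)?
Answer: 23319241/2401 ≈ 9712.3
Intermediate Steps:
s(o) = 0 (s(o) = (o*0)*(-2) = 0*(-2) = 0)
b = -5368/49 (b = -2 + 155/((147/(-102))) = -2 + 155/((147*(-1/102))) = -2 + 155/(-49/34) = -2 + 155*(-34/49) = -2 - 5270/49 = -5368/49 ≈ -109.55)
n = 11 (n = 11 + 0 = 11)
(n + b)**2 = (11 - 5368/49)**2 = (-4829/49)**2 = 23319241/2401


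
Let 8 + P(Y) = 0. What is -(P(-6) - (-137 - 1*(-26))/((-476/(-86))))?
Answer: -2869/238 ≈ -12.055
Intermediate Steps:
P(Y) = -8 (P(Y) = -8 + 0 = -8)
-(P(-6) - (-137 - 1*(-26))/((-476/(-86)))) = -(-8 - (-137 - 1*(-26))/((-476/(-86)))) = -(-8 - (-137 + 26)/((-476*(-1/86)))) = -(-8 - (-111)/238/43) = -(-8 - (-111)*43/238) = -(-8 - 1*(-4773/238)) = -(-8 + 4773/238) = -1*2869/238 = -2869/238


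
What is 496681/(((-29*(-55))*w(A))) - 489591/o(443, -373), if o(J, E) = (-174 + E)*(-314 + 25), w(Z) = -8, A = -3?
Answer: -84764003683/2017139080 ≈ -42.022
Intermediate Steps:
o(J, E) = 50286 - 289*E (o(J, E) = (-174 + E)*(-289) = 50286 - 289*E)
496681/(((-29*(-55))*w(A))) - 489591/o(443, -373) = 496681/((-29*(-55)*(-8))) - 489591/(50286 - 289*(-373)) = 496681/((1595*(-8))) - 489591/(50286 + 107797) = 496681/(-12760) - 489591/158083 = 496681*(-1/12760) - 489591*1/158083 = -496681/12760 - 489591/158083 = -84764003683/2017139080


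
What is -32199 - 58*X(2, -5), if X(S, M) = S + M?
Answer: -32025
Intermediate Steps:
X(S, M) = M + S
-32199 - 58*X(2, -5) = -32199 - 58*(-5 + 2) = -32199 - 58*(-3) = -32199 + 174 = -32025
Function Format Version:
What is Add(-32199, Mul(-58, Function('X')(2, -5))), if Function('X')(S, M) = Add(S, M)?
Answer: -32025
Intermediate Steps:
Function('X')(S, M) = Add(M, S)
Add(-32199, Mul(-58, Function('X')(2, -5))) = Add(-32199, Mul(-58, Add(-5, 2))) = Add(-32199, Mul(-58, -3)) = Add(-32199, 174) = -32025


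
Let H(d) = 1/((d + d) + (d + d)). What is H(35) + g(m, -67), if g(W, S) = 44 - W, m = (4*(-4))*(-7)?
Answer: -9519/140 ≈ -67.993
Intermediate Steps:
m = 112 (m = -16*(-7) = 112)
H(d) = 1/(4*d) (H(d) = 1/(2*d + 2*d) = 1/(4*d))
H(35) + g(m, -67) = (¼)/35 + (44 - 1*112) = (¼)*(1/35) + (44 - 112) = 1/140 - 68 = -9519/140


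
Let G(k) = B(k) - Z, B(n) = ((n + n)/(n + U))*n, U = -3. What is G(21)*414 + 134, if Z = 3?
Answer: 19178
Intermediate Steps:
B(n) = 2*n²/(-3 + n) (B(n) = ((n + n)/(n - 3))*n = ((2*n)/(-3 + n))*n = (2*n/(-3 + n))*n = 2*n²/(-3 + n))
G(k) = -3 + 2*k²/(-3 + k) (G(k) = 2*k²/(-3 + k) - 1*3 = 2*k²/(-3 + k) - 3 = -3 + 2*k²/(-3 + k))
G(21)*414 + 134 = ((9 - 3*21 + 2*21²)/(-3 + 21))*414 + 134 = ((9 - 63 + 2*441)/18)*414 + 134 = ((9 - 63 + 882)/18)*414 + 134 = ((1/18)*828)*414 + 134 = 46*414 + 134 = 19044 + 134 = 19178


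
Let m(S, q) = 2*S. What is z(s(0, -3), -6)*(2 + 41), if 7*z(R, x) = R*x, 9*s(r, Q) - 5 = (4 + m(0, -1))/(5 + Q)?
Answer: -86/3 ≈ -28.667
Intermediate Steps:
s(r, Q) = 5/9 + 4/(9*(5 + Q)) (s(r, Q) = 5/9 + ((4 + 2*0)/(5 + Q))/9 = 5/9 + ((4 + 0)/(5 + Q))/9 = 5/9 + (4/(5 + Q))/9 = 5/9 + 4/(9*(5 + Q)))
z(R, x) = R*x/7 (z(R, x) = (R*x)/7 = R*x/7)
z(s(0, -3), -6)*(2 + 41) = ((⅐)*((29 + 5*(-3))/(9*(5 - 3)))*(-6))*(2 + 41) = ((⅐)*((⅑)*(29 - 15)/2)*(-6))*43 = ((⅐)*((⅑)*(½)*14)*(-6))*43 = ((⅐)*(7/9)*(-6))*43 = -⅔*43 = -86/3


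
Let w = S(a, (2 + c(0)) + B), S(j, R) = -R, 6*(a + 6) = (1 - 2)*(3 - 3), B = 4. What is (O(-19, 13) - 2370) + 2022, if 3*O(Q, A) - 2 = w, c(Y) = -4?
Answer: -348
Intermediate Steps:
a = -6 (a = -6 + ((1 - 2)*(3 - 3))/6 = -6 + (-1*0)/6 = -6 + (⅙)*0 = -6 + 0 = -6)
w = -2 (w = -((2 - 4) + 4) = -(-2 + 4) = -1*2 = -2)
O(Q, A) = 0 (O(Q, A) = ⅔ + (⅓)*(-2) = ⅔ - ⅔ = 0)
(O(-19, 13) - 2370) + 2022 = (0 - 2370) + 2022 = -2370 + 2022 = -348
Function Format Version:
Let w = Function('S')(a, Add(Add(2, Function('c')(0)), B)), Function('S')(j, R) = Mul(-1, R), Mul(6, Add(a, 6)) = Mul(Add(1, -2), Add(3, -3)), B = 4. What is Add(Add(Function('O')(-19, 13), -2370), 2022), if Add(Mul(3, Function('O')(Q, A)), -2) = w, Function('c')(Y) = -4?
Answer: -348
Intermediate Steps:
a = -6 (a = Add(-6, Mul(Rational(1, 6), Mul(Add(1, -2), Add(3, -3)))) = Add(-6, Mul(Rational(1, 6), Mul(-1, 0))) = Add(-6, Mul(Rational(1, 6), 0)) = Add(-6, 0) = -6)
w = -2 (w = Mul(-1, Add(Add(2, -4), 4)) = Mul(-1, Add(-2, 4)) = Mul(-1, 2) = -2)
Function('O')(Q, A) = 0 (Function('O')(Q, A) = Add(Rational(2, 3), Mul(Rational(1, 3), -2)) = Add(Rational(2, 3), Rational(-2, 3)) = 0)
Add(Add(Function('O')(-19, 13), -2370), 2022) = Add(Add(0, -2370), 2022) = Add(-2370, 2022) = -348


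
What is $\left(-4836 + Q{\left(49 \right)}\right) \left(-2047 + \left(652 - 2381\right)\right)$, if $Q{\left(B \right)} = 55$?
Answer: $18053056$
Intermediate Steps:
$\left(-4836 + Q{\left(49 \right)}\right) \left(-2047 + \left(652 - 2381\right)\right) = \left(-4836 + 55\right) \left(-2047 + \left(652 - 2381\right)\right) = - 4781 \left(-2047 - 1729\right) = \left(-4781\right) \left(-3776\right) = 18053056$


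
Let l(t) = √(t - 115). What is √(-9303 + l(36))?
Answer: √(-9303 + I*√79) ≈ 0.0461 + 96.452*I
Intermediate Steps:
l(t) = √(-115 + t)
√(-9303 + l(36)) = √(-9303 + √(-115 + 36)) = √(-9303 + √(-79)) = √(-9303 + I*√79)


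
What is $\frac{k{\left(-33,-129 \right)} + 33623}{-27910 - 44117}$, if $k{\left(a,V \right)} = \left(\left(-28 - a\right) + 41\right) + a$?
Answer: $- \frac{11212}{24009} \approx -0.46699$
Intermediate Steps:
$k{\left(a,V \right)} = 13$ ($k{\left(a,V \right)} = \left(13 - a\right) + a = 13$)
$\frac{k{\left(-33,-129 \right)} + 33623}{-27910 - 44117} = \frac{13 + 33623}{-27910 - 44117} = \frac{33636}{-72027} = 33636 \left(- \frac{1}{72027}\right) = - \frac{11212}{24009}$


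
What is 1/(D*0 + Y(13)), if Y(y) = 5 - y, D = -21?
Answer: -⅛ ≈ -0.12500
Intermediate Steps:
1/(D*0 + Y(13)) = 1/(-21*0 + (5 - 1*13)) = 1/(0 + (5 - 13)) = 1/(0 - 8) = 1/(-8) = -⅛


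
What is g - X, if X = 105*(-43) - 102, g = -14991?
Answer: -10374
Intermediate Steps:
X = -4617 (X = -4515 - 102 = -4617)
g - X = -14991 - 1*(-4617) = -14991 + 4617 = -10374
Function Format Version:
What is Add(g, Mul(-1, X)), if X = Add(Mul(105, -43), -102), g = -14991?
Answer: -10374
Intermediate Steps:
X = -4617 (X = Add(-4515, -102) = -4617)
Add(g, Mul(-1, X)) = Add(-14991, Mul(-1, -4617)) = Add(-14991, 4617) = -10374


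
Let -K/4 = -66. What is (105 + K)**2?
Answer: 136161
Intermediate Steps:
K = 264 (K = -4*(-66) = 264)
(105 + K)**2 = (105 + 264)**2 = 369**2 = 136161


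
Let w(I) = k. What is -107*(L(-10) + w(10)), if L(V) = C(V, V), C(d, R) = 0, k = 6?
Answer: -642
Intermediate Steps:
w(I) = 6
L(V) = 0
-107*(L(-10) + w(10)) = -107*(0 + 6) = -107*6 = -642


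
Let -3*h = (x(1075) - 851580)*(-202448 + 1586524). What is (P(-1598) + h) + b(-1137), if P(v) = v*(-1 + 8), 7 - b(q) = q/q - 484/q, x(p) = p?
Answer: 148714991971292/379 ≈ 3.9239e+11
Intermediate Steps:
b(q) = 6 + 484/q (b(q) = 7 - (q/q - 484/q) = 7 - (1 - 484/q) = 7 + (-1 + 484/q) = 6 + 484/q)
P(v) = 7*v (P(v) = v*7 = 7*v)
h = 1177163558380/3 (h = -(1075 - 851580)*(-202448 + 1586524)/3 = -(-850505)*1384076/3 = -⅓*(-1177163558380) = 1177163558380/3 ≈ 3.9239e+11)
(P(-1598) + h) + b(-1137) = (7*(-1598) + 1177163558380/3) + (6 + 484/(-1137)) = (-11186 + 1177163558380/3) + (6 + 484*(-1/1137)) = 1177163524822/3 + (6 - 484/1137) = 1177163524822/3 + 6338/1137 = 148714991971292/379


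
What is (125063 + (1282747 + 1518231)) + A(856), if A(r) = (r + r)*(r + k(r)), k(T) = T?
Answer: 5856985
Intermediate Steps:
A(r) = 4*r² (A(r) = (r + r)*(r + r) = (2*r)*(2*r) = 4*r²)
(125063 + (1282747 + 1518231)) + A(856) = (125063 + (1282747 + 1518231)) + 4*856² = (125063 + 2800978) + 4*732736 = 2926041 + 2930944 = 5856985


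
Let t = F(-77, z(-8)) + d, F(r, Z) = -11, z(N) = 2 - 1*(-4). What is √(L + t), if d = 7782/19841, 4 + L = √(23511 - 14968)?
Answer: √(-5750576553 + 393665281*√8543)/19841 ≈ 8.8216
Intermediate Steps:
L = -4 + √8543 (L = -4 + √(23511 - 14968) = -4 + √8543 ≈ 88.428)
d = 7782/19841 (d = 7782*(1/19841) = 7782/19841 ≈ 0.39222)
z(N) = 6 (z(N) = 2 + 4 = 6)
t = -210469/19841 (t = -11 + 7782/19841 = -210469/19841 ≈ -10.608)
√(L + t) = √((-4 + √8543) - 210469/19841) = √(-289833/19841 + √8543)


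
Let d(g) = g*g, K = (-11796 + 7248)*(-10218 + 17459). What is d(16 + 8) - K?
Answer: 32932644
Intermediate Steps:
K = -32932068 (K = -4548*7241 = -32932068)
d(g) = g**2
d(16 + 8) - K = (16 + 8)**2 - 1*(-32932068) = 24**2 + 32932068 = 576 + 32932068 = 32932644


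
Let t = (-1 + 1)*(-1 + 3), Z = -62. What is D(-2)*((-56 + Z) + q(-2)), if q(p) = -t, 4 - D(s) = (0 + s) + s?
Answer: -944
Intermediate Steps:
D(s) = 4 - 2*s (D(s) = 4 - ((0 + s) + s) = 4 - (s + s) = 4 - 2*s)
t = 0 (t = 0*2 = 0)
q(p) = 0 (q(p) = -1*0 = 0)
D(-2)*((-56 + Z) + q(-2)) = (4 - 2*(-2))*((-56 - 62) + 0) = (4 + 4)*(-118 + 0) = 8*(-118) = -944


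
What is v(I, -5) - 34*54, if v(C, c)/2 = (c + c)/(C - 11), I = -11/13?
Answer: -141242/77 ≈ -1834.3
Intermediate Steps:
I = -11/13 (I = -11*1/13 = -11/13 ≈ -0.84615)
v(C, c) = 4*c/(-11 + C) (v(C, c) = 2*((c + c)/(C - 11)) = 2*((2*c)/(-11 + C)) = 2*(2*c/(-11 + C)) = 4*c/(-11 + C))
v(I, -5) - 34*54 = 4*(-5)/(-11 - 11/13) - 34*54 = 4*(-5)/(-154/13) - 1836 = 4*(-5)*(-13/154) - 1836 = 130/77 - 1836 = -141242/77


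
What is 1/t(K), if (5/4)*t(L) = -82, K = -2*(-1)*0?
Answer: -5/328 ≈ -0.015244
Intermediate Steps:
K = 0 (K = 2*0 = 0)
t(L) = -328/5 (t(L) = (4/5)*(-82) = -328/5)
1/t(K) = 1/(-328/5) = -5/328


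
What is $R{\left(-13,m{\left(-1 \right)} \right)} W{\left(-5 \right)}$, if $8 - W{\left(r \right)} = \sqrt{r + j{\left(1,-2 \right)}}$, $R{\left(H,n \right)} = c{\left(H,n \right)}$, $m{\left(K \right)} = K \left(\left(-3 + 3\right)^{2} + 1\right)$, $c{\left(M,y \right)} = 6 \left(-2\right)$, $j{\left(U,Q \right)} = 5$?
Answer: $-96$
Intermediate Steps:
$c{\left(M,y \right)} = -12$
$m{\left(K \right)} = K$ ($m{\left(K \right)} = K \left(0^{2} + 1\right) = K \left(0 + 1\right) = K 1 = K$)
$R{\left(H,n \right)} = -12$
$W{\left(r \right)} = 8 - \sqrt{5 + r}$ ($W{\left(r \right)} = 8 - \sqrt{r + 5} = 8 - \sqrt{5 + r}$)
$R{\left(-13,m{\left(-1 \right)} \right)} W{\left(-5 \right)} = - 12 \left(8 - \sqrt{5 - 5}\right) = - 12 \left(8 - \sqrt{0}\right) = - 12 \left(8 - 0\right) = - 12 \left(8 + 0\right) = \left(-12\right) 8 = -96$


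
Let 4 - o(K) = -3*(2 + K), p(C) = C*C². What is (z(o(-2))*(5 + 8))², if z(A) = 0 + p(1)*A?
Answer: 2704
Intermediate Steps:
p(C) = C³
o(K) = 10 + 3*K (o(K) = 4 - (-3)*(2 + K) = 4 - (-6 - 3*K) = 4 + (6 + 3*K) = 10 + 3*K)
z(A) = A (z(A) = 0 + 1³*A = 0 + 1*A = 0 + A = A)
(z(o(-2))*(5 + 8))² = ((10 + 3*(-2))*(5 + 8))² = ((10 - 6)*13)² = (4*13)² = 52² = 2704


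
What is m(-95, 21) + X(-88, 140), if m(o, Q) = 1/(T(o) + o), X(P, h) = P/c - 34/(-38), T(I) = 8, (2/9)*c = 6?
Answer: -35348/14877 ≈ -2.3760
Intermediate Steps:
c = 27 (c = (9/2)*6 = 27)
X(P, h) = 17/19 + P/27 (X(P, h) = P/27 - 34/(-38) = P*(1/27) - 34*(-1/38) = P/27 + 17/19 = 17/19 + P/27)
m(o, Q) = 1/(8 + o)
m(-95, 21) + X(-88, 140) = 1/(8 - 95) + (17/19 + (1/27)*(-88)) = 1/(-87) + (17/19 - 88/27) = -1/87 - 1213/513 = -35348/14877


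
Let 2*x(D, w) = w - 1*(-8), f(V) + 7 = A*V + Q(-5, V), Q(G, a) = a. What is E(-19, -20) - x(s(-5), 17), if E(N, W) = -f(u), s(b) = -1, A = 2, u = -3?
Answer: 7/2 ≈ 3.5000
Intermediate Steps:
f(V) = -7 + 3*V (f(V) = -7 + (2*V + V) = -7 + 3*V)
x(D, w) = 4 + w/2 (x(D, w) = (w - 1*(-8))/2 = (w + 8)/2 = (8 + w)/2 = 4 + w/2)
E(N, W) = 16 (E(N, W) = -(-7 + 3*(-3)) = -(-7 - 9) = -1*(-16) = 16)
E(-19, -20) - x(s(-5), 17) = 16 - (4 + (½)*17) = 16 - (4 + 17/2) = 16 - 1*25/2 = 16 - 25/2 = 7/2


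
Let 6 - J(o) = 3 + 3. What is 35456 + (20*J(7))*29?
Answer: 35456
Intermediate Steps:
J(o) = 0 (J(o) = 6 - (3 + 3) = 6 - 1*6 = 6 - 6 = 0)
35456 + (20*J(7))*29 = 35456 + (20*0)*29 = 35456 + 0*29 = 35456 + 0 = 35456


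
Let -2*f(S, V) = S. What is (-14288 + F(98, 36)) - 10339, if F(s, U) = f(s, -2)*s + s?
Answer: -29331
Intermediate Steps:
f(S, V) = -S/2
F(s, U) = s - s²/2 (F(s, U) = (-s/2)*s + s = -s²/2 + s = s - s²/2)
(-14288 + F(98, 36)) - 10339 = (-14288 + (½)*98*(2 - 1*98)) - 10339 = (-14288 + (½)*98*(2 - 98)) - 10339 = (-14288 + (½)*98*(-96)) - 10339 = (-14288 - 4704) - 10339 = -18992 - 10339 = -29331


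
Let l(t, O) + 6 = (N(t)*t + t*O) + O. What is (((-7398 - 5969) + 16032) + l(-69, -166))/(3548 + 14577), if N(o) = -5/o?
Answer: 13942/18125 ≈ 0.76921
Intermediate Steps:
l(t, O) = -11 + O + O*t (l(t, O) = -6 + (((-5/t)*t + t*O) + O) = -6 + ((-5 + O*t) + O) = -6 + (-5 + O + O*t) = -11 + O + O*t)
(((-7398 - 5969) + 16032) + l(-69, -166))/(3548 + 14577) = (((-7398 - 5969) + 16032) + (-11 - 166 - 166*(-69)))/(3548 + 14577) = ((-13367 + 16032) + (-11 - 166 + 11454))/18125 = (2665 + 11277)*(1/18125) = 13942*(1/18125) = 13942/18125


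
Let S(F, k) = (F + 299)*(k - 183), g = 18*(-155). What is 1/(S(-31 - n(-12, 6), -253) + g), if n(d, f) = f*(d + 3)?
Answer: -1/143182 ≈ -6.9841e-6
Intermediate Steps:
n(d, f) = f*(3 + d)
g = -2790
S(F, k) = (-183 + k)*(299 + F) (S(F, k) = (299 + F)*(-183 + k) = (-183 + k)*(299 + F))
1/(S(-31 - n(-12, 6), -253) + g) = 1/((-54717 - 183*(-31 - 6*(3 - 12)) + 299*(-253) + (-31 - 6*(3 - 12))*(-253)) - 2790) = 1/((-54717 - 183*(-31 - 6*(-9)) - 75647 + (-31 - 6*(-9))*(-253)) - 2790) = 1/((-54717 - 183*(-31 - 1*(-54)) - 75647 + (-31 - 1*(-54))*(-253)) - 2790) = 1/((-54717 - 183*(-31 + 54) - 75647 + (-31 + 54)*(-253)) - 2790) = 1/((-54717 - 183*23 - 75647 + 23*(-253)) - 2790) = 1/((-54717 - 4209 - 75647 - 5819) - 2790) = 1/(-140392 - 2790) = 1/(-143182) = -1/143182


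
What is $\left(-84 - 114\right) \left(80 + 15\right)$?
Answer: $-18810$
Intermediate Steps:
$\left(-84 - 114\right) \left(80 + 15\right) = \left(-198\right) 95 = -18810$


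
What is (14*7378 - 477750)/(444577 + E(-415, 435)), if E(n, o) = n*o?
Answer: -187229/132026 ≈ -1.4181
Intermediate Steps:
(14*7378 - 477750)/(444577 + E(-415, 435)) = (14*7378 - 477750)/(444577 - 415*435) = (103292 - 477750)/(444577 - 180525) = -374458/264052 = -374458*1/264052 = -187229/132026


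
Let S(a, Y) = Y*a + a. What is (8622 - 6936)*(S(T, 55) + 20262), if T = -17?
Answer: 32556660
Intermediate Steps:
S(a, Y) = a + Y*a
(8622 - 6936)*(S(T, 55) + 20262) = (8622 - 6936)*(-17*(1 + 55) + 20262) = 1686*(-17*56 + 20262) = 1686*(-952 + 20262) = 1686*19310 = 32556660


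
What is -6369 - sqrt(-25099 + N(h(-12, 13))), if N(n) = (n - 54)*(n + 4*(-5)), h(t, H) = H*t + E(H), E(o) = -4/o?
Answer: -6369 - sqrt(2024597)/13 ≈ -6478.5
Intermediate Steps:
h(t, H) = -4/H + H*t (h(t, H) = H*t - 4/H = -4/H + H*t)
N(n) = (-54 + n)*(-20 + n) (N(n) = (-54 + n)*(n - 20) = (-54 + n)*(-20 + n))
-6369 - sqrt(-25099 + N(h(-12, 13))) = -6369 - sqrt(-25099 + (1080 + (-4/13 + 13*(-12))**2 - 74*(-4/13 + 13*(-12)))) = -6369 - sqrt(-25099 + (1080 + (-4*1/13 - 156)**2 - 74*(-4*1/13 - 156))) = -6369 - sqrt(-25099 + (1080 + (-4/13 - 156)**2 - 74*(-4/13 - 156))) = -6369 - sqrt(-25099 + (1080 + (-2032/13)**2 - 74*(-2032/13))) = -6369 - sqrt(-25099 + (1080 + 4129024/169 + 150368/13)) = -6369 - sqrt(-25099 + 6266328/169) = -6369 - sqrt(2024597/169) = -6369 - sqrt(2024597)/13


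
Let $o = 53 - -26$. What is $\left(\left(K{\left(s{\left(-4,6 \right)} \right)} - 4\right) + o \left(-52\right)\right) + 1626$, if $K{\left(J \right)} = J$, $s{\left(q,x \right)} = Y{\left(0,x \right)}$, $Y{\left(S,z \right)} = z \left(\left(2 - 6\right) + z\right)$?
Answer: $-2474$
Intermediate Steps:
$Y{\left(S,z \right)} = z \left(-4 + z\right)$ ($Y{\left(S,z \right)} = z \left(\left(2 - 6\right) + z\right) = z \left(-4 + z\right)$)
$s{\left(q,x \right)} = x \left(-4 + x\right)$
$o = 79$ ($o = 53 + 26 = 79$)
$\left(\left(K{\left(s{\left(-4,6 \right)} \right)} - 4\right) + o \left(-52\right)\right) + 1626 = \left(\left(6 \left(-4 + 6\right) - 4\right) + 79 \left(-52\right)\right) + 1626 = \left(\left(6 \cdot 2 - 4\right) - 4108\right) + 1626 = \left(\left(12 - 4\right) - 4108\right) + 1626 = \left(8 - 4108\right) + 1626 = -4100 + 1626 = -2474$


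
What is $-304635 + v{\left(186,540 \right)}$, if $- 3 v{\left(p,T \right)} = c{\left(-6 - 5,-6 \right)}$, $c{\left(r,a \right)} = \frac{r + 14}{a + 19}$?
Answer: $- \frac{3960256}{13} \approx -3.0464 \cdot 10^{5}$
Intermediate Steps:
$c{\left(r,a \right)} = \frac{14 + r}{19 + a}$
$v{\left(p,T \right)} = - \frac{1}{13}$ ($v{\left(p,T \right)} = - \frac{\frac{1}{19 - 6} \left(14 - 11\right)}{3} = - \frac{\frac{1}{13} \left(14 - 11\right)}{3} = - \frac{\frac{1}{13} \cdot 3}{3} = \left(- \frac{1}{3}\right) \frac{3}{13} = - \frac{1}{13}$)
$-304635 + v{\left(186,540 \right)} = -304635 - \frac{1}{13} = - \frac{3960256}{13}$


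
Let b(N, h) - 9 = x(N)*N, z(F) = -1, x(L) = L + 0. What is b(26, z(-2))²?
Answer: 469225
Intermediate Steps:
x(L) = L
b(N, h) = 9 + N² (b(N, h) = 9 + N*N = 9 + N²)
b(26, z(-2))² = (9 + 26²)² = (9 + 676)² = 685² = 469225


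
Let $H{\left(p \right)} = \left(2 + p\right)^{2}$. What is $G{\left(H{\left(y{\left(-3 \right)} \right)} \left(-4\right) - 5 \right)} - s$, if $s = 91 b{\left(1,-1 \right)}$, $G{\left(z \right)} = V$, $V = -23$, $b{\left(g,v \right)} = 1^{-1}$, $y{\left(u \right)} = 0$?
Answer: $-114$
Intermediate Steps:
$b{\left(g,v \right)} = 1$
$G{\left(z \right)} = -23$
$s = 91$ ($s = 91 \cdot 1 = 91$)
$G{\left(H{\left(y{\left(-3 \right)} \right)} \left(-4\right) - 5 \right)} - s = -23 - 91 = -114$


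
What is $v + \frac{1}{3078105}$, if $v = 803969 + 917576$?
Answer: $\frac{5299096272226}{3078105} \approx 1.7215 \cdot 10^{6}$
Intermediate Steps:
$v = 1721545$
$v + \frac{1}{3078105} = 1721545 + \frac{1}{3078105} = \frac{5299096272226}{3078105}$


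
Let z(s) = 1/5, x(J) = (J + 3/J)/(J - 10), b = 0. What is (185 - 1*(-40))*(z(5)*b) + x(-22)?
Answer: 487/704 ≈ 0.69176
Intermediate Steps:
x(J) = (J + 3/J)/(-10 + J)
z(s) = ⅕
(185 - 1*(-40))*(z(5)*b) + x(-22) = (185 - 1*(-40))*((⅕)*0) + (3 + (-22)²)/((-22)*(-10 - 22)) = (185 + 40)*0 - 1/22*(3 + 484)/(-32) = 225*0 - 1/22*(-1/32)*487 = 0 + 487/704 = 487/704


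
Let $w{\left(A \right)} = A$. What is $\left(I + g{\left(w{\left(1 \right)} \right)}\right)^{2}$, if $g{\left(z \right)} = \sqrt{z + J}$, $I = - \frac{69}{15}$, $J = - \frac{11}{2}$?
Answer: $\frac{833}{50} - \frac{69 i \sqrt{2}}{5} \approx 16.66 - 19.516 i$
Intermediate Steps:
$J = - \frac{11}{2}$ ($J = \left(-11\right) \frac{1}{2} = - \frac{11}{2} \approx -5.5$)
$I = - \frac{23}{5}$ ($I = \left(-69\right) \frac{1}{15} = - \frac{23}{5} \approx -4.6$)
$g{\left(z \right)} = \sqrt{- \frac{11}{2} + z}$ ($g{\left(z \right)} = \sqrt{z - \frac{11}{2}} = \sqrt{- \frac{11}{2} + z}$)
$\left(I + g{\left(w{\left(1 \right)} \right)}\right)^{2} = \left(- \frac{23}{5} + \frac{\sqrt{-22 + 4 \cdot 1}}{2}\right)^{2} = \left(- \frac{23}{5} + \frac{\sqrt{-22 + 4}}{2}\right)^{2} = \left(- \frac{23}{5} + \frac{\sqrt{-18}}{2}\right)^{2} = \left(- \frac{23}{5} + \frac{3 i \sqrt{2}}{2}\right)^{2}$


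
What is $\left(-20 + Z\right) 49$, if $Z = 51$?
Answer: $1519$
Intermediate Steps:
$\left(-20 + Z\right) 49 = \left(-20 + 51\right) 49 = 31 \cdot 49 = 1519$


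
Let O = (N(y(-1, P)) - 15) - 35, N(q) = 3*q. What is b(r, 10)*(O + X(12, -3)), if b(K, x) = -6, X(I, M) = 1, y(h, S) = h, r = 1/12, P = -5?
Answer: 312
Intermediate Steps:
r = 1/12 ≈ 0.083333
O = -53 (O = (3*(-1) - 15) - 35 = (-3 - 15) - 35 = -18 - 35 = -53)
b(r, 10)*(O + X(12, -3)) = -6*(-53 + 1) = -6*(-52) = 312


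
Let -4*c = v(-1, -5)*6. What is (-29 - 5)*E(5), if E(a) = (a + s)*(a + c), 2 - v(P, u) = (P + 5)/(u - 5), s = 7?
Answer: -2856/5 ≈ -571.20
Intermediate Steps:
v(P, u) = 2 - (5 + P)/(-5 + u) (v(P, u) = 2 - (P + 5)/(u - 5) = 2 - (5 + P)/(-5 + u))
c = -18/5 (c = -(-15 - 1*(-1) + 2*(-5))/(-5 - 5)*6/4 = -(-15 + 1 - 10)/(-10)*6/4 = -(-⅒*(-24))*6/4 = -3*6/5 = -¼*72/5 = -18/5 ≈ -3.6000)
E(a) = (7 + a)*(-18/5 + a) (E(a) = (a + 7)*(a - 18/5) = (7 + a)*(-18/5 + a))
(-29 - 5)*E(5) = (-29 - 5)*(-126/5 + 5² + (17/5)*5) = -34*(-126/5 + 25 + 17) = -34*84/5 = -2856/5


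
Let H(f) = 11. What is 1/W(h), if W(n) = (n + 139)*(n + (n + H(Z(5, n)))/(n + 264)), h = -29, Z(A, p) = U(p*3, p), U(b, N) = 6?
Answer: -47/150326 ≈ -0.00031265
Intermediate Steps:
Z(A, p) = 6
W(n) = (139 + n)*(n + (11 + n)/(264 + n)) (W(n) = (n + 139)*(n + (n + 11)/(n + 264)) = (139 + n)*(n + (11 + n)/(264 + n)))
1/W(h) = 1/((1529 + (-29)³ + 404*(-29)² + 36846*(-29))/(264 - 29)) = 1/((1529 - 24389 + 404*841 - 1068534)/235) = 1/((1529 - 24389 + 339764 - 1068534)/235) = 1/((1/235)*(-751630)) = 1/(-150326/47) = -47/150326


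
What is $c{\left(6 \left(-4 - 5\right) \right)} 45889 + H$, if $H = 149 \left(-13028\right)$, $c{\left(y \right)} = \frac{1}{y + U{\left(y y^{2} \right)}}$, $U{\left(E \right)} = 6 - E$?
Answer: $- \frac{305571485663}{157416} \approx -1.9412 \cdot 10^{6}$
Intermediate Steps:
$c{\left(y \right)} = \frac{1}{6 + y - y^{3}}$ ($c{\left(y \right)} = \frac{1}{y - \left(-6 + y y^{2}\right)} = \frac{1}{y - \left(-6 + y^{3}\right)} = \frac{1}{6 + y - y^{3}}$)
$H = -1941172$
$c{\left(6 \left(-4 - 5\right) \right)} 45889 + H = \frac{1}{6 + 6 \left(-4 - 5\right) - \left(6 \left(-4 - 5\right)\right)^{3}} \cdot 45889 - 1941172 = \frac{1}{6 + 6 \left(-9\right) - \left(6 \left(-9\right)\right)^{3}} \cdot 45889 - 1941172 = \frac{1}{6 - 54 - \left(-54\right)^{3}} \cdot 45889 - 1941172 = \frac{1}{6 - 54 - -157464} \cdot 45889 - 1941172 = \frac{1}{6 - 54 + 157464} \cdot 45889 - 1941172 = \frac{1}{157416} \cdot 45889 - 1941172 = \frac{45889}{157416} - 1941172 = - \frac{305571485663}{157416}$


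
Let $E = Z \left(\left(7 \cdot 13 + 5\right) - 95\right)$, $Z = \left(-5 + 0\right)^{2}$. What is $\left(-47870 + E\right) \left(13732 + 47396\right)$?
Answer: $-2924669160$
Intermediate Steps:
$Z = 25$ ($Z = \left(-5\right)^{2} = 25$)
$E = 25$ ($E = 25 \left(\left(7 \cdot 13 + 5\right) - 95\right) = 25 \left(\left(91 + 5\right) - 95\right) = 25 \left(96 - 95\right) = 25 \cdot 1 = 25$)
$\left(-47870 + E\right) \left(13732 + 47396\right) = \left(-47870 + 25\right) \left(13732 + 47396\right) = \left(-47845\right) 61128 = -2924669160$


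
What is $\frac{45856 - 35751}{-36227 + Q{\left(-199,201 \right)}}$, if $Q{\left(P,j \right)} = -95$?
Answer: $- \frac{10105}{36322} \approx -0.27821$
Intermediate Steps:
$\frac{45856 - 35751}{-36227 + Q{\left(-199,201 \right)}} = \frac{45856 - 35751}{-36227 - 95} = \frac{10105}{-36322} = 10105 \left(- \frac{1}{36322}\right) = - \frac{10105}{36322}$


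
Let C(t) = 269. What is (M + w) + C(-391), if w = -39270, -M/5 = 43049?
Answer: -254246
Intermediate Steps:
M = -215245 (M = -5*43049 = -215245)
(M + w) + C(-391) = (-215245 - 39270) + 269 = -254515 + 269 = -254246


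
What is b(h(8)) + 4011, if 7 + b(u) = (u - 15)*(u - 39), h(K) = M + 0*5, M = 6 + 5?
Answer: 4116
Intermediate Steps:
M = 11
h(K) = 11 (h(K) = 11 + 0*5 = 11 + 0 = 11)
b(u) = -7 + (-39 + u)*(-15 + u) (b(u) = -7 + (u - 15)*(u - 39) = -7 + (-15 + u)*(-39 + u) = -7 + (-39 + u)*(-15 + u))
b(h(8)) + 4011 = (578 + 11² - 54*11) + 4011 = (578 + 121 - 594) + 4011 = 105 + 4011 = 4116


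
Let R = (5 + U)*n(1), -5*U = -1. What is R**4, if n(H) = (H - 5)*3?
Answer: 9475854336/625 ≈ 1.5161e+7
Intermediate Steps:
U = 1/5 (U = -1/5*(-1) = 1/5 ≈ 0.20000)
n(H) = -15 + 3*H (n(H) = (-5 + H)*3 = -15 + 3*H)
R = -312/5 (R = (5 + 1/5)*(-15 + 3*1) = 26*(-15 + 3)/5 = (26/5)*(-12) = -312/5 ≈ -62.400)
R**4 = (-312/5)**4 = 9475854336/625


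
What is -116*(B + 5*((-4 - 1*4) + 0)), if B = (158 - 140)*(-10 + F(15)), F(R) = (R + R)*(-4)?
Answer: 276080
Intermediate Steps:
F(R) = -8*R (F(R) = (2*R)*(-4) = -8*R)
B = -2340 (B = (158 - 140)*(-10 - 8*15) = 18*(-10 - 120) = 18*(-130) = -2340)
-116*(B + 5*((-4 - 1*4) + 0)) = -116*(-2340 + 5*((-4 - 1*4) + 0)) = -116*(-2340 + 5*((-4 - 4) + 0)) = -116*(-2340 + 5*(-8 + 0)) = -116*(-2340 + 5*(-8)) = -116*(-2340 - 40) = -116*(-2380) = 276080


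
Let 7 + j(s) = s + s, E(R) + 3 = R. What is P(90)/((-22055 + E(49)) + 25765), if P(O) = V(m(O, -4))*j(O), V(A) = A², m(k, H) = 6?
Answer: 519/313 ≈ 1.6581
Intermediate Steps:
E(R) = -3 + R
j(s) = -7 + 2*s (j(s) = -7 + (s + s) = -7 + 2*s)
P(O) = -252 + 72*O (P(O) = 6²*(-7 + 2*O) = 36*(-7 + 2*O) = -252 + 72*O)
P(90)/((-22055 + E(49)) + 25765) = (-252 + 72*90)/((-22055 + (-3 + 49)) + 25765) = (-252 + 6480)/((-22055 + 46) + 25765) = 6228/(-22009 + 25765) = 6228/3756 = 6228*(1/3756) = 519/313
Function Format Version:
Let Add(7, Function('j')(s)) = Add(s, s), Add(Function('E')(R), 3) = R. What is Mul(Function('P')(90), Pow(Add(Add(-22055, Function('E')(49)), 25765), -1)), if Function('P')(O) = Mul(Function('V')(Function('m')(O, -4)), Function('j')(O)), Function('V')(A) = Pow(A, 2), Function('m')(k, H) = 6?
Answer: Rational(519, 313) ≈ 1.6581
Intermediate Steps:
Function('E')(R) = Add(-3, R)
Function('j')(s) = Add(-7, Mul(2, s)) (Function('j')(s) = Add(-7, Add(s, s)) = Add(-7, Mul(2, s)))
Function('P')(O) = Add(-252, Mul(72, O)) (Function('P')(O) = Mul(Pow(6, 2), Add(-7, Mul(2, O))) = Mul(36, Add(-7, Mul(2, O))) = Add(-252, Mul(72, O)))
Mul(Function('P')(90), Pow(Add(Add(-22055, Function('E')(49)), 25765), -1)) = Mul(Add(-252, Mul(72, 90)), Pow(Add(Add(-22055, Add(-3, 49)), 25765), -1)) = Mul(Add(-252, 6480), Pow(Add(Add(-22055, 46), 25765), -1)) = Mul(6228, Pow(Add(-22009, 25765), -1)) = Mul(6228, Pow(3756, -1)) = Mul(6228, Rational(1, 3756)) = Rational(519, 313)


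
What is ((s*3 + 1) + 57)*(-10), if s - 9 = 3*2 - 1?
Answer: -1000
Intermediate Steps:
s = 14 (s = 9 + (3*2 - 1) = 9 + (6 - 1) = 9 + 5 = 14)
((s*3 + 1) + 57)*(-10) = ((14*3 + 1) + 57)*(-10) = ((42 + 1) + 57)*(-10) = (43 + 57)*(-10) = 100*(-10) = -1000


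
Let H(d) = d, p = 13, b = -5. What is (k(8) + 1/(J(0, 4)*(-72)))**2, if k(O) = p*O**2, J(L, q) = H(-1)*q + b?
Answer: 290668704769/419904 ≈ 6.9223e+5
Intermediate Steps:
J(L, q) = -5 - q (J(L, q) = -q - 5 = -5 - q)
k(O) = 13*O**2
(k(8) + 1/(J(0, 4)*(-72)))**2 = (13*8**2 + 1/(-5 - 1*4*(-72)))**2 = (13*64 - 1/72/(-5 - 4))**2 = (832 - 1/72/(-9))**2 = (832 - 1/9*(-1/72))**2 = (832 + 1/648)**2 = (539137/648)**2 = 290668704769/419904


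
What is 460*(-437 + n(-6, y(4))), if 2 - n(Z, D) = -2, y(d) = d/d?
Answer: -199180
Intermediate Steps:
y(d) = 1
n(Z, D) = 4 (n(Z, D) = 2 - 1*(-2) = 2 + 2 = 4)
460*(-437 + n(-6, y(4))) = 460*(-437 + 4) = 460*(-433) = -199180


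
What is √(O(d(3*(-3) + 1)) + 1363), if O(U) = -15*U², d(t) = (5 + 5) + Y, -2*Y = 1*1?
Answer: √37/2 ≈ 3.0414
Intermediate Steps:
Y = -½ (Y = -1/2 = -½*1 = -½ ≈ -0.50000)
d(t) = 19/2 (d(t) = (5 + 5) - ½ = 10 - ½ = 19/2)
√(O(d(3*(-3) + 1)) + 1363) = √(-15*(19/2)² + 1363) = √(-15*361/4 + 1363) = √(-5415/4 + 1363) = √(37/4) = √37/2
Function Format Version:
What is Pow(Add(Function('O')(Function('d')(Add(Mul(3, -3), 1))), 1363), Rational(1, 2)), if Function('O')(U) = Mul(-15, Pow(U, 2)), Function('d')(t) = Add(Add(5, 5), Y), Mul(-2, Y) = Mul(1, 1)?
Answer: Mul(Rational(1, 2), Pow(37, Rational(1, 2))) ≈ 3.0414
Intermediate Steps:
Y = Rational(-1, 2) (Y = Mul(Rational(-1, 2), Mul(1, 1)) = Mul(Rational(-1, 2), 1) = Rational(-1, 2) ≈ -0.50000)
Function('d')(t) = Rational(19, 2) (Function('d')(t) = Add(Add(5, 5), Rational(-1, 2)) = Add(10, Rational(-1, 2)) = Rational(19, 2))
Pow(Add(Function('O')(Function('d')(Add(Mul(3, -3), 1))), 1363), Rational(1, 2)) = Pow(Add(Mul(-15, Pow(Rational(19, 2), 2)), 1363), Rational(1, 2)) = Pow(Add(Mul(-15, Rational(361, 4)), 1363), Rational(1, 2)) = Pow(Add(Rational(-5415, 4), 1363), Rational(1, 2)) = Pow(Rational(37, 4), Rational(1, 2)) = Mul(Rational(1, 2), Pow(37, Rational(1, 2)))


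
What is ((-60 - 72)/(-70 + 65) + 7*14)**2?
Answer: 386884/25 ≈ 15475.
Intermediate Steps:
((-60 - 72)/(-70 + 65) + 7*14)**2 = (-132/(-5) + 98)**2 = (-132*(-1/5) + 98)**2 = (132/5 + 98)**2 = (622/5)**2 = 386884/25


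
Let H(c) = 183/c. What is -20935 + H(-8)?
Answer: -167663/8 ≈ -20958.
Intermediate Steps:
-20935 + H(-8) = -20935 + 183/(-8) = -20935 + 183*(-⅛) = -20935 - 183/8 = -167663/8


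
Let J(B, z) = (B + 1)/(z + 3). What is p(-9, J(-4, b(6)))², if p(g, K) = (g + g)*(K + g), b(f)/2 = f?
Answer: 685584/25 ≈ 27423.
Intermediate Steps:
b(f) = 2*f
J(B, z) = (1 + B)/(3 + z)
p(g, K) = 2*g*(K + g) (p(g, K) = (2*g)*(K + g) = 2*g*(K + g))
p(-9, J(-4, b(6)))² = (2*(-9)*((1 - 4)/(3 + 2*6) - 9))² = (2*(-9)*(-3/(3 + 12) - 9))² = (2*(-9)*(-3/15 - 9))² = (2*(-9)*((1/15)*(-3) - 9))² = (2*(-9)*(-⅕ - 9))² = (2*(-9)*(-46/5))² = (828/5)² = 685584/25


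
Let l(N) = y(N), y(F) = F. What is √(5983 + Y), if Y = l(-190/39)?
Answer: 53*√3237/39 ≈ 77.318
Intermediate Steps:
l(N) = N
Y = -190/39 ≈ -4.8718
√(5983 + Y) = √(5983 - 190/39) = √(233147/39) = 53*√3237/39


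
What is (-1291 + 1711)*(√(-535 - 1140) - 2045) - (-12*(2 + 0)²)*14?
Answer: -858228 + 2100*I*√67 ≈ -8.5823e+5 + 17189.0*I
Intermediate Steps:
(-1291 + 1711)*(√(-535 - 1140) - 2045) - (-12*(2 + 0)²)*14 = 420*(√(-1675) - 2045) - (-12*2²)*14 = 420*(5*I*√67 - 2045) - (-12*4)*14 = 420*(-2045 + 5*I*√67) - (-48)*14 = (-858900 + 2100*I*√67) - 1*(-672) = (-858900 + 2100*I*√67) + 672 = -858228 + 2100*I*√67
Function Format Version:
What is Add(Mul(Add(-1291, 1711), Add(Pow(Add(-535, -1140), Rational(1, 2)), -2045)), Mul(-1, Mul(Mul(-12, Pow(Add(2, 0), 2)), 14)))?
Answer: Add(-858228, Mul(2100, I, Pow(67, Rational(1, 2)))) ≈ Add(-8.5823e+5, Mul(17189., I))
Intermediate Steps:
Add(Mul(Add(-1291, 1711), Add(Pow(Add(-535, -1140), Rational(1, 2)), -2045)), Mul(-1, Mul(Mul(-12, Pow(Add(2, 0), 2)), 14))) = Add(Mul(420, Add(Pow(-1675, Rational(1, 2)), -2045)), Mul(-1, Mul(Mul(-12, Pow(2, 2)), 14))) = Add(Mul(420, Add(Mul(5, I, Pow(67, Rational(1, 2))), -2045)), Mul(-1, Mul(Mul(-12, 4), 14))) = Add(Mul(420, Add(-2045, Mul(5, I, Pow(67, Rational(1, 2))))), Mul(-1, Mul(-48, 14))) = Add(Add(-858900, Mul(2100, I, Pow(67, Rational(1, 2)))), Mul(-1, -672)) = Add(Add(-858900, Mul(2100, I, Pow(67, Rational(1, 2)))), 672) = Add(-858228, Mul(2100, I, Pow(67, Rational(1, 2))))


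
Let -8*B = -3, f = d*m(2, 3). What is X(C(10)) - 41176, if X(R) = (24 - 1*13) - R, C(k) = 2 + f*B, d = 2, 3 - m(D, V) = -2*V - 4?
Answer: -164707/4 ≈ -41177.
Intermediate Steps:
m(D, V) = 7 + 2*V (m(D, V) = 3 - (-2*V - 4) = 3 - (-4 - 2*V) = 3 + (4 + 2*V) = 7 + 2*V)
f = 26 (f = 2*(7 + 2*3) = 2*(7 + 6) = 2*13 = 26)
B = 3/8 (B = -⅛*(-3) = 3/8 ≈ 0.37500)
C(k) = 47/4 (C(k) = 2 + 26*(3/8) = 2 + 39/4 = 47/4)
X(R) = 11 - R (X(R) = (24 - 13) - R = 11 - R)
X(C(10)) - 41176 = (11 - 1*47/4) - 41176 = (11 - 47/4) - 41176 = -¾ - 41176 = -164707/4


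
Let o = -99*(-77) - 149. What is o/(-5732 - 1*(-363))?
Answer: -7474/5369 ≈ -1.3921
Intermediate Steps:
o = 7474 (o = 7623 - 149 = 7474)
o/(-5732 - 1*(-363)) = 7474/(-5732 - 1*(-363)) = 7474/(-5732 + 363) = 7474/(-5369) = 7474*(-1/5369) = -7474/5369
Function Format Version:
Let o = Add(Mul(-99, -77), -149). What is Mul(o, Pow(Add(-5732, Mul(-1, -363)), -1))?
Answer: Rational(-7474, 5369) ≈ -1.3921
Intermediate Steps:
o = 7474 (o = Add(7623, -149) = 7474)
Mul(o, Pow(Add(-5732, Mul(-1, -363)), -1)) = Mul(7474, Pow(Add(-5732, Mul(-1, -363)), -1)) = Mul(7474, Pow(Add(-5732, 363), -1)) = Mul(7474, Pow(-5369, -1)) = Mul(7474, Rational(-1, 5369)) = Rational(-7474, 5369)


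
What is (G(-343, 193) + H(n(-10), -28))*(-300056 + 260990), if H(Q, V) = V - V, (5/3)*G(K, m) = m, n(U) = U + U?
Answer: -22619214/5 ≈ -4.5238e+6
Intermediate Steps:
n(U) = 2*U
G(K, m) = 3*m/5
H(Q, V) = 0
(G(-343, 193) + H(n(-10), -28))*(-300056 + 260990) = ((⅗)*193 + 0)*(-300056 + 260990) = (579/5 + 0)*(-39066) = (579/5)*(-39066) = -22619214/5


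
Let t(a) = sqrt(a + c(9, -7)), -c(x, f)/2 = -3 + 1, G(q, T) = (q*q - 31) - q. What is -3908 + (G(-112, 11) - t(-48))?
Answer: 8717 - 2*I*sqrt(11) ≈ 8717.0 - 6.6332*I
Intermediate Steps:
G(q, T) = -31 + q**2 - q (G(q, T) = (q**2 - 31) - q = (-31 + q**2) - q = -31 + q**2 - q)
c(x, f) = 4 (c(x, f) = -2*(-3 + 1) = -2*(-2) = 4)
t(a) = sqrt(4 + a) (t(a) = sqrt(a + 4) = sqrt(4 + a))
-3908 + (G(-112, 11) - t(-48)) = -3908 + ((-31 + (-112)**2 - 1*(-112)) - sqrt(4 - 48)) = -3908 + ((-31 + 12544 + 112) - sqrt(-44)) = -3908 + (12625 - 2*I*sqrt(11)) = 8717 - 2*I*sqrt(11)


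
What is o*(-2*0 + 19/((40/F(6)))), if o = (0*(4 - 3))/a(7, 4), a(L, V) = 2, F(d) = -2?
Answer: 0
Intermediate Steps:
o = 0 (o = (0*(4 - 3))/2 = (0*1)*(1/2) = 0*(1/2) = 0)
o*(-2*0 + 19/((40/F(6)))) = 0*(-2*0 + 19/((40/(-2)))) = 0*(0 + 19/((40*(-1/2)))) = 0*(0 + 19/(-20)) = 0*(0 + 19*(-1/20)) = 0*(0 - 19/20) = 0*(-19/20) = 0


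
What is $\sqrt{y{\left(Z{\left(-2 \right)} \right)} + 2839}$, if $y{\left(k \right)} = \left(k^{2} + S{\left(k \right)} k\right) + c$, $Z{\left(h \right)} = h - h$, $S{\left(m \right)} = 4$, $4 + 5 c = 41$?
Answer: $\frac{2 \sqrt{17790}}{5} \approx 53.352$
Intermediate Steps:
$c = \frac{37}{5}$ ($c = - \frac{4}{5} + \frac{1}{5} \cdot 41 = - \frac{4}{5} + \frac{41}{5} = \frac{37}{5} \approx 7.4$)
$Z{\left(h \right)} = 0$
$y{\left(k \right)} = \frac{37}{5} + k^{2} + 4 k$ ($y{\left(k \right)} = \left(k^{2} + 4 k\right) + \frac{37}{5} = \frac{37}{5} + k^{2} + 4 k$)
$\sqrt{y{\left(Z{\left(-2 \right)} \right)} + 2839} = \sqrt{\left(\frac{37}{5} + 0^{2} + 4 \cdot 0\right) + 2839} = \sqrt{\left(\frac{37}{5} + 0 + 0\right) + 2839} = \sqrt{\frac{37}{5} + 2839} = \sqrt{\frac{14232}{5}} = \frac{2 \sqrt{17790}}{5}$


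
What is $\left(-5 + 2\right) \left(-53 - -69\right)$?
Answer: $-48$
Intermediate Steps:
$\left(-5 + 2\right) \left(-53 - -69\right) = - 3 \left(-53 + 69\right) = \left(-3\right) 16 = -48$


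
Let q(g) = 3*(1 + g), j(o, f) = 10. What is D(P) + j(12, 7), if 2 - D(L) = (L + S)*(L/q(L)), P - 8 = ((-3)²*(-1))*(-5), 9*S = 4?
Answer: -7997/1458 ≈ -5.4849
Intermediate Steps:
S = 4/9 (S = (⅑)*4 = 4/9 ≈ 0.44444)
q(g) = 3 + 3*g
P = 53 (P = 8 + ((-3)²*(-1))*(-5) = 8 + (9*(-1))*(-5) = 8 - 9*(-5) = 8 + 45 = 53)
D(L) = 2 - L*(4/9 + L)/(3 + 3*L) (D(L) = 2 - (L + 4/9)*L/(3 + 3*L) = 2 - (4/9 + L)*L/(3 + 3*L) = 2 - L*(4/9 + L)/(3 + 3*L))
D(P) + j(12, 7) = (54 - 9*53² + 50*53)/(27*(1 + 53)) + 10 = (1/27)*(54 - 9*2809 + 2650)/54 + 10 = (1/27)*(1/54)*(54 - 25281 + 2650) + 10 = (1/27)*(1/54)*(-22577) + 10 = -22577/1458 + 10 = -7997/1458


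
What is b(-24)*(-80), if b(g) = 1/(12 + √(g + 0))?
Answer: -40/7 + 20*I*√6/21 ≈ -5.7143 + 2.3328*I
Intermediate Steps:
b(g) = 1/(12 + √g)
b(-24)*(-80) = -80/(12 + √(-24)) = -80/(12 + 2*I*√6)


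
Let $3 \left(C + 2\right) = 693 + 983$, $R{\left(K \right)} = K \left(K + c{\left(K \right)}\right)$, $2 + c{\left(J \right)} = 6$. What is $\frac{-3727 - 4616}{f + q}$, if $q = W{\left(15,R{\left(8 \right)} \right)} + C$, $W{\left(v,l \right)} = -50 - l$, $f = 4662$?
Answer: $- \frac{25029}{15218} \approx -1.6447$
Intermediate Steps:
$c{\left(J \right)} = 4$ ($c{\left(J \right)} = -2 + 6 = 4$)
$R{\left(K \right)} = K \left(4 + K\right)$ ($R{\left(K \right)} = K \left(K + 4\right) = K \left(4 + K\right)$)
$C = \frac{1670}{3}$ ($C = -2 + \frac{693 + 983}{3} = -2 + \frac{1}{3} \cdot 1676 = -2 + \frac{1676}{3} = \frac{1670}{3} \approx 556.67$)
$q = \frac{1232}{3}$ ($q = \left(-50 - 8 \left(4 + 8\right)\right) + \frac{1670}{3} = \left(-50 - 8 \cdot 12\right) + \frac{1670}{3} = \left(-50 - 96\right) + \frac{1670}{3} = -146 + \frac{1670}{3} = \frac{1232}{3} \approx 410.67$)
$\frac{-3727 - 4616}{f + q} = \frac{-3727 - 4616}{4662 + \frac{1232}{3}} = - \frac{8343}{\frac{15218}{3}} = \left(-8343\right) \frac{3}{15218} = - \frac{25029}{15218}$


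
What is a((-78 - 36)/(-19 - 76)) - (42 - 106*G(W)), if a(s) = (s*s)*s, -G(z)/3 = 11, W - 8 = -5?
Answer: -442284/125 ≈ -3538.3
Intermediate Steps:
W = 3 (W = 8 - 5 = 3)
G(z) = -33 (G(z) = -3*11 = -33)
a(s) = s**3 (a(s) = s**2*s = s**3)
a((-78 - 36)/(-19 - 76)) - (42 - 106*G(W)) = ((-78 - 36)/(-19 - 76))**3 - (42 - 106*(-33)) = (-114/(-95))**3 - (42 + 3498) = (-114*(-1/95))**3 - 1*3540 = (6/5)**3 - 3540 = 216/125 - 3540 = -442284/125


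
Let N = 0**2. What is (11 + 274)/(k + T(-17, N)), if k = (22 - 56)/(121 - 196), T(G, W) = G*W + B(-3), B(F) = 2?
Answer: 21375/184 ≈ 116.17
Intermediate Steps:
N = 0
T(G, W) = 2 + G*W (T(G, W) = G*W + 2 = 2 + G*W)
k = 34/75 (k = -34/(-75) = -34*(-1/75) = 34/75 ≈ 0.45333)
(11 + 274)/(k + T(-17, N)) = (11 + 274)/(34/75 + (2 - 17*0)) = 285/(34/75 + (2 + 0)) = 285/(34/75 + 2) = 285/(184/75) = 285*(75/184) = 21375/184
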